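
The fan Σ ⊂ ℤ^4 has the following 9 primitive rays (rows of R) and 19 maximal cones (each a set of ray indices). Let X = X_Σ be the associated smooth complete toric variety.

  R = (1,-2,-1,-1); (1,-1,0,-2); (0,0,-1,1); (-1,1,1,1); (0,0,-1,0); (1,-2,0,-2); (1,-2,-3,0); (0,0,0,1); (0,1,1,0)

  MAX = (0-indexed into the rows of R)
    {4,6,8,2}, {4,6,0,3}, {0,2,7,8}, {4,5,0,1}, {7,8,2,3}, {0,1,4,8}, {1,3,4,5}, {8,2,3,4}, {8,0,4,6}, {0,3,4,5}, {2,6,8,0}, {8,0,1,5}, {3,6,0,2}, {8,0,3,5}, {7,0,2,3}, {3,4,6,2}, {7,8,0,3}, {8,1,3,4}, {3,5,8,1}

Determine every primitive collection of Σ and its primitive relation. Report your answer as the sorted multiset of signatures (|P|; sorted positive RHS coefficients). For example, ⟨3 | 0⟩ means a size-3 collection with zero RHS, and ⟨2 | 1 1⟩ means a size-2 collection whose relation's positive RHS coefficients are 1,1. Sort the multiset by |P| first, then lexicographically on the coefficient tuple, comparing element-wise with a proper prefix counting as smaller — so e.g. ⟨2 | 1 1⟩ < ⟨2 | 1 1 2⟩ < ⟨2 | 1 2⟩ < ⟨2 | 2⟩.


14 collections generate NE(X_Σ); each relation:

  {2,5}:  v_{2} + v_{5} = v_{0} ; sig = ⟨2 | 1⟩
  {4,7}:  v_{4} + v_{7} = v_{2} ; sig = ⟨2 | 1⟩
  {1,7}:  v_{1} + v_{7} = v_{0} + v_{8} ; sig = ⟨2 | 1 1⟩
  {1,2}:  v_{1} + v_{2} = v_{0} + v_{4} + v_{8} ; sig = ⟨2 | 1 1 1⟩
  {5,7}:  v_{5} + v_{7} = 2·v_{0} + v_{3} + v_{8} ; sig = ⟨2 | 1 1 2⟩
  {5,6}:  v_{5} + v_{6} = 2·v_{0} + v_{4} ; sig = ⟨2 | 1 2⟩
  {6,7}:  v_{6} + v_{7} = v_{0} + 2·v_{2} ; sig = ⟨2 | 1 2⟩
  {1,6}:  v_{1} + v_{6} = 2·v_{0} + 2·v_{4} + v_{8} ; sig = ⟨2 | 1 2 2⟩
  {0,1,3}:  v_{0} + v_{1} + v_{3} = v_{5} ; sig = ⟨3 | 1⟩
  {0,2,4}:  v_{0} + v_{2} + v_{4} = v_{6} ; sig = ⟨3 | 1⟩
  {3,6,8}:  v_{3} + v_{6} + v_{8} = v_{2} ; sig = ⟨3 | 1⟩
  {4,5,8}:  v_{4} + v_{5} + v_{8} = v_{1} ; sig = ⟨3 | 1⟩
  {0,3,4,8}:  v_{0} + v_{3} + v_{4} + v_{8} = 0 ; sig = ⟨4 | 0⟩
  {0,2,3,8}:  v_{0} + v_{2} + v_{3} + v_{8} = v_{7} ; sig = ⟨4 | 1⟩

so the primitive-relation signature multiset is
    |P|=2: 8 collections, coeffs (1), (1), (1,1), (1,1,1), (1,1,2), (1,2), (1,2), (1,2,2)
    |P|=3: 4 collections, coeffs (1), (1), (1), (1)
    |P|=4: 2 collections, coeffs (), (1)


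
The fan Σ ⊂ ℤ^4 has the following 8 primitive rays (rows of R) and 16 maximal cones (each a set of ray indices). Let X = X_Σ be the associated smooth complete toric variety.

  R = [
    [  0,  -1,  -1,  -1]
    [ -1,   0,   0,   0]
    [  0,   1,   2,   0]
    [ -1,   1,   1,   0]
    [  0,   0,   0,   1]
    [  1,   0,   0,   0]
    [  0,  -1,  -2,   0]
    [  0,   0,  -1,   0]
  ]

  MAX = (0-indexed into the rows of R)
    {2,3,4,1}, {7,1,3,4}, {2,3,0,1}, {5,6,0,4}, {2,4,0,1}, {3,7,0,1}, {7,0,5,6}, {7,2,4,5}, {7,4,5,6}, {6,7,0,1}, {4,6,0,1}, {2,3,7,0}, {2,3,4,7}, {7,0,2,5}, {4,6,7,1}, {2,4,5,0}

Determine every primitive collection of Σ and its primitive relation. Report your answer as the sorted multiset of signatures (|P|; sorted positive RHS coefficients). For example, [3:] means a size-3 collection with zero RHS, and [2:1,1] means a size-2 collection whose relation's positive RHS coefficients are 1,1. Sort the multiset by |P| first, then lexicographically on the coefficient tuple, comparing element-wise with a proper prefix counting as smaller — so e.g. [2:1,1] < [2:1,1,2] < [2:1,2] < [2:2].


The 7 primitive collections of Σ (r=8, n=4):

  P={1,5}:  v_{1} + v_{5} = 0  →  sig = [2:]
  P={2,6}:  v_{2} + v_{6} = 0  →  sig = [2:]
  P={3,5}:  v_{3} + v_{5} = v_{2} + v_{7}  →  sig = [2:1,1]
  P={3,6}:  v_{3} + v_{6} = v_{1} + v_{7}  →  sig = [2:1,1]
  P={0,3,4}:  v_{0} + v_{3} + v_{4} = v_{1}  →  sig = [3:1]
  P={0,4,7}:  v_{0} + v_{4} + v_{7} = v_{6}  →  sig = [3:1]
  P={1,2,7}:  v_{1} + v_{2} + v_{7} = v_{3}  →  sig = [3:1]

Sorted signature multiset PRS(X):
[[2:], [2:], [2:1,1], [2:1,1], [3:1], [3:1], [3:1]]


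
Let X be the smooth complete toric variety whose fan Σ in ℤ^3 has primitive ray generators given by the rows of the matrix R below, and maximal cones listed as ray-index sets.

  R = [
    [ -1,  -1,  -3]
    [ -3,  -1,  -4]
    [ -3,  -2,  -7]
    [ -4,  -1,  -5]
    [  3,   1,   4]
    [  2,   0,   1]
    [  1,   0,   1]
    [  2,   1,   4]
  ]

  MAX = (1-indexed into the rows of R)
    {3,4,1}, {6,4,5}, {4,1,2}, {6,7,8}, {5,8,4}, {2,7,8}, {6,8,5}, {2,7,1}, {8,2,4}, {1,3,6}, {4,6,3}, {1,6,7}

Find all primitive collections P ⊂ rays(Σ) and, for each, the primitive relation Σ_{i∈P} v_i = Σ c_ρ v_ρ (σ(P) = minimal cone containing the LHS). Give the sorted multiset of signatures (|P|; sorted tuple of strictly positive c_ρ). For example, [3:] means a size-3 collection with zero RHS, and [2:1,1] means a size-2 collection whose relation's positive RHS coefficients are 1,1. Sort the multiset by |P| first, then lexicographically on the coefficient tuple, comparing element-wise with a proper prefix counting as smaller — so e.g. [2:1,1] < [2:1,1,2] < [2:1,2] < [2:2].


Primitive collections (12):

  {2,5}:  v_{2} + v_{5} = 0  →  sig = [2:]
  {1,5}:  v_{1} + v_{5} = v_{6}  →  sig = [2:1]
  {1,8}:  v_{1} + v_{8} = v_{7}  →  sig = [2:1]
  {2,6}:  v_{2} + v_{6} = v_{1}  →  sig = [2:1]
  {3,8}:  v_{3} + v_{8} = v_{1}  →  sig = [2:1]
  {4,7}:  v_{4} + v_{7} = v_{2}  →  sig = [2:1]
  {5,7}:  v_{5} + v_{7} = v_{6} + v_{8}  →  sig = [2:1,1]
  {2,3}:  v_{2} + v_{3} = 2·v_{1} + v_{4}  →  sig = [2:1,2]
  {3,5}:  v_{3} + v_{5} = v_{4} + 2·v_{6}  →  sig = [2:1,2]
  {3,7}:  v_{3} + v_{7} = 2·v_{1}  →  sig = [2:2]
  {4,6,8}:  v_{4} + v_{6} + v_{8} = 0  →  sig = [3:]
  {1,4,6}:  v_{1} + v_{4} + v_{6} = v_{3}  →  sig = [3:1]

so the primitive-relation signature multiset is
[[2:], [2:1], [2:1], [2:1], [2:1], [2:1], [2:1,1], [2:1,2], [2:1,2], [2:2], [3:], [3:1]]


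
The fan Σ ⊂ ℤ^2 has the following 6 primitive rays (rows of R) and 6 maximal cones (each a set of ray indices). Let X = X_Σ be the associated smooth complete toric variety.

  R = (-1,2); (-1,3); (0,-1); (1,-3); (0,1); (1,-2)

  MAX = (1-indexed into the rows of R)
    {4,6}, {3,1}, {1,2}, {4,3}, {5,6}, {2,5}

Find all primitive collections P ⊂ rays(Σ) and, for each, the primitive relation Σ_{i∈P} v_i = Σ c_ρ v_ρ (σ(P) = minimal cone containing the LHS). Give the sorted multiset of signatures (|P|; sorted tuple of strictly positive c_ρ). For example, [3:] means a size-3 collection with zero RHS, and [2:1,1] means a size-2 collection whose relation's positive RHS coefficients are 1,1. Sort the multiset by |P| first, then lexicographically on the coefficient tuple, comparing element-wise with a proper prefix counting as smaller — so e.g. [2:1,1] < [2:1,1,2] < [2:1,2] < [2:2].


|primitive collections| = 9. Relations:

  P={1,6}:  v_{1} + v_{6} = 0  so sig = [2:]
  P={2,4}:  v_{2} + v_{4} = 0  so sig = [2:]
  P={3,5}:  v_{3} + v_{5} = 0  so sig = [2:]
  P={1,4}:  v_{1} + v_{4} = v_{3}  so sig = [2:1]
  P={1,5}:  v_{1} + v_{5} = v_{2}  so sig = [2:1]
  P={2,3}:  v_{2} + v_{3} = v_{1}  so sig = [2:1]
  P={2,6}:  v_{2} + v_{6} = v_{5}  so sig = [2:1]
  P={3,6}:  v_{3} + v_{6} = v_{4}  so sig = [2:1]
  P={4,5}:  v_{4} + v_{5} = v_{6}  so sig = [2:1]

Hence PRS(X_Σ) =
[[2:], [2:], [2:], [2:1], [2:1], [2:1], [2:1], [2:1], [2:1]]


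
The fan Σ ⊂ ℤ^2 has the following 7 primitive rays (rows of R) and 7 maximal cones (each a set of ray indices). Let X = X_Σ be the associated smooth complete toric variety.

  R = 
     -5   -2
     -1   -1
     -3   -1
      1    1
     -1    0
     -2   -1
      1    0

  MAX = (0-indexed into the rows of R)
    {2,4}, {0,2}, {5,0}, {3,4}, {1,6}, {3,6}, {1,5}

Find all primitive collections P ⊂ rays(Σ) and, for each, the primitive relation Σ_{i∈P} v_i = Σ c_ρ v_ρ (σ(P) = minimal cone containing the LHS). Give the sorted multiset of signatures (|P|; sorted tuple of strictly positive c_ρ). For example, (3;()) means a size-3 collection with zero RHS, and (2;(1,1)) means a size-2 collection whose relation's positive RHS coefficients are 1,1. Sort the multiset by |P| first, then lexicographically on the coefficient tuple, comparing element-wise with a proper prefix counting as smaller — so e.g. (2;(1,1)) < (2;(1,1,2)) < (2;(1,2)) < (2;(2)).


Minimal non-faces — 14 found among 7 rays, 7 max cones:

  • {1,3}:  v_{1} + v_{3} = 0 ; sig = (2;())
  • {4,6}:  v_{4} + v_{6} = 0 ; sig = (2;())
  • {1,4}:  v_{1} + v_{4} = v_{5} ; sig = (2;(1))
  • {2,5}:  v_{2} + v_{5} = v_{0} ; sig = (2;(1))
  • {2,6}:  v_{2} + v_{6} = v_{5} ; sig = (2;(1))
  • {3,5}:  v_{3} + v_{5} = v_{4} ; sig = (2;(1))
  • {4,5}:  v_{4} + v_{5} = v_{2} ; sig = (2;(1))
  • {5,6}:  v_{5} + v_{6} = v_{1} ; sig = (2;(1))
  • {0,3}:  v_{0} + v_{3} = v_{2} + v_{4} ; sig = (2;(1,1))
  • {0,4}:  v_{0} + v_{4} = 2·v_{2} ; sig = (2;(2))
  • {0,6}:  v_{0} + v_{6} = 2·v_{5} ; sig = (2;(2))
  • {1,2}:  v_{1} + v_{2} = 2·v_{5} ; sig = (2;(2))
  • {2,3}:  v_{2} + v_{3} = 2·v_{4} ; sig = (2;(2))
  • {0,1}:  v_{0} + v_{1} = 3·v_{5} ; sig = (2;(3))

Signatures (|P|; sorted positive RHS coefficients), sorted:
    |P|=2: 14 collections, coeffs (), (), (1), (1), (1), (1), (1), (1), (1,1), (2), (2), (2), (2), (3)


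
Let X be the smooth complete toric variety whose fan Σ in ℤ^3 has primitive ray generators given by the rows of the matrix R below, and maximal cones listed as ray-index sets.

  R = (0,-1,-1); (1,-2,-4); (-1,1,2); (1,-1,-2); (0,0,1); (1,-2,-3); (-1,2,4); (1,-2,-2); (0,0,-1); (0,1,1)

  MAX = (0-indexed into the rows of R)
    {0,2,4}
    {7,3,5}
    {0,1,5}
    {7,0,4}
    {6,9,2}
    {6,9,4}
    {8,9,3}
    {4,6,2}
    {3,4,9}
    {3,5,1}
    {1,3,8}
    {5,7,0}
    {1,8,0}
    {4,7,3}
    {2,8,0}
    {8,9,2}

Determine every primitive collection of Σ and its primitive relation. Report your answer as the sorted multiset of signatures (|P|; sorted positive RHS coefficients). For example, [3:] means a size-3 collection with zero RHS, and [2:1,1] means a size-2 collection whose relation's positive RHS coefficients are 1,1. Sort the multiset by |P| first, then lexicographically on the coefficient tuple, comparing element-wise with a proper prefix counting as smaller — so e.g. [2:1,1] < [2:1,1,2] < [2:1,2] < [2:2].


22 minimal non-faces of Δ(Σ) (on 10 rays):

  P={0,9}:  v_{0} + v_{9} = 0  →  sig = [2:]
  P={1,6}:  v_{1} + v_{6} = 0  →  sig = [2:]
  P={2,3}:  v_{2} + v_{3} = 0  →  sig = [2:]
  P={4,8}:  v_{4} + v_{8} = 0  →  sig = [2:]
  P={0,3}:  v_{0} + v_{3} = v_{5}  →  sig = [2:1]
  P={1,4}:  v_{1} + v_{4} = v_{5}  →  sig = [2:1]
  P={2,5}:  v_{2} + v_{5} = v_{0}  →  sig = [2:1]
  P={4,5}:  v_{4} + v_{5} = v_{7}  →  sig = [2:1]
  P={5,6}:  v_{5} + v_{6} = v_{4}  →  sig = [2:1]
  P={5,8}:  v_{5} + v_{8} = v_{1}  →  sig = [2:1]
  P={5,9}:  v_{5} + v_{9} = v_{3}  →  sig = [2:1]
  P={7,8}:  v_{7} + v_{8} = v_{5}  →  sig = [2:1]
  P={0,6}:  v_{0} + v_{6} = v_{2} + v_{4}  →  sig = [2:1,1]
  P={1,2}:  v_{1} + v_{2} = v_{0} + v_{8}  →  sig = [2:1,1]
  P={1,9}:  v_{1} + v_{9} = v_{3} + v_{8}  →  sig = [2:1,1]
  P={2,7}:  v_{2} + v_{7} = v_{0} + v_{4}  →  sig = [2:1,1]
  P={3,6}:  v_{3} + v_{6} = v_{4} + v_{9}  →  sig = [2:1,1]
  P={6,8}:  v_{6} + v_{8} = v_{2} + v_{9}  →  sig = [2:1,1]
  P={7,9}:  v_{7} + v_{9} = v_{3} + v_{4}  →  sig = [2:1,1]
  P={1,7}:  v_{1} + v_{7} = 2·v_{5}  →  sig = [2:2]
  P={6,7}:  v_{6} + v_{7} = 2·v_{4}  →  sig = [2:2]
  P={2,4,9}:  v_{2} + v_{4} + v_{9} = v_{6}  →  sig = [3:1]

Signatures (|P|; sorted positive RHS coefficients), sorted:
    [2:]
    [2:]
    [2:]
    [2:]
    [2:1]
    [2:1]
    [2:1]
    [2:1]
    [2:1]
    [2:1]
    [2:1]
    [2:1]
    [2:1,1]
    [2:1,1]
    [2:1,1]
    [2:1,1]
    [2:1,1]
    [2:1,1]
    [2:1,1]
    [2:2]
    [2:2]
    [3:1]


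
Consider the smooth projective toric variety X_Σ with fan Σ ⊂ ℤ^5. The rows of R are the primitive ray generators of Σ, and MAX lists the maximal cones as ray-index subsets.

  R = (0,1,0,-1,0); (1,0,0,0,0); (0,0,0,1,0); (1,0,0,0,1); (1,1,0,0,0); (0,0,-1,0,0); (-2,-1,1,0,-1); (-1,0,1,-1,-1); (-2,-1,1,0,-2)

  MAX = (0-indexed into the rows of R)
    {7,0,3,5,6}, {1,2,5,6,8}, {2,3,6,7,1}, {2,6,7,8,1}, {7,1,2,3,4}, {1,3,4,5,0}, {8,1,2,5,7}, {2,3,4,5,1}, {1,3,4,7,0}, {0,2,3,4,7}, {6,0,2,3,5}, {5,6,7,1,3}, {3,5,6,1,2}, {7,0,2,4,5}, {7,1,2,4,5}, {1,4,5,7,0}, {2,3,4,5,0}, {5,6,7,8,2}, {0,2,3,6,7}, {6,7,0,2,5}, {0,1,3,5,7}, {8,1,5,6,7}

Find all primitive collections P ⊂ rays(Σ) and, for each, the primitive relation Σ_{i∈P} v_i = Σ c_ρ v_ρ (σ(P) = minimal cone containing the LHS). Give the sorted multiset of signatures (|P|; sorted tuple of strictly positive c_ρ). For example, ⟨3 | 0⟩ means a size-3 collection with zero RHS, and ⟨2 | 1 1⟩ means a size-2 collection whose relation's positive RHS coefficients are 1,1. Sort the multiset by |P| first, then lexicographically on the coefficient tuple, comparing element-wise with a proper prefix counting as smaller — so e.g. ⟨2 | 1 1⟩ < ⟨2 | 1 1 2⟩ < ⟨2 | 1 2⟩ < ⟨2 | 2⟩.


9 minimal non-faces of Δ(Σ) (on 9 rays):

  {3,8}:  v_{3} + v_{8} = v_{1} + v_{6} ; sig = ⟨2 | 1 1⟩
  {4,6}:  v_{4} + v_{6} = v_{2} + v_{7} ; sig = ⟨2 | 1 1⟩
  {0,8}:  v_{0} + v_{8} = v_{2} + v_{5} + 2·v_{7} ; sig = ⟨2 | 1 1 2⟩
  {4,8}:  v_{4} + v_{8} = v_{1} + 2·v_{2} + v_{5} + 2·v_{7} ; sig = ⟨2 | 1 1 2 2⟩
  {0,1,2}:  v_{0} + v_{1} + v_{2} = v_{4} ; sig = ⟨3 | 1⟩
  {0,1,6}:  v_{0} + v_{1} + v_{6} = v_{7} ; sig = ⟨3 | 1⟩
  {2,3,5,7}:  v_{2} + v_{3} + v_{5} + v_{7} = 0 ; sig = ⟨4 | 0⟩
  {3,4,5,7}:  v_{3} + v_{4} + v_{5} + v_{7} = v_{0} + v_{1} ; sig = ⟨4 | 1 1⟩
  {1,2,5,6,7}:  v_{1} + v_{2} + v_{5} + v_{6} + v_{7} = v_{8} ; sig = ⟨5 | 1⟩

Signatures (|P|; sorted positive RHS coefficients), sorted:
[⟨2 | 1 1⟩, ⟨2 | 1 1⟩, ⟨2 | 1 1 2⟩, ⟨2 | 1 1 2 2⟩, ⟨3 | 1⟩, ⟨3 | 1⟩, ⟨4 | 0⟩, ⟨4 | 1 1⟩, ⟨5 | 1⟩]


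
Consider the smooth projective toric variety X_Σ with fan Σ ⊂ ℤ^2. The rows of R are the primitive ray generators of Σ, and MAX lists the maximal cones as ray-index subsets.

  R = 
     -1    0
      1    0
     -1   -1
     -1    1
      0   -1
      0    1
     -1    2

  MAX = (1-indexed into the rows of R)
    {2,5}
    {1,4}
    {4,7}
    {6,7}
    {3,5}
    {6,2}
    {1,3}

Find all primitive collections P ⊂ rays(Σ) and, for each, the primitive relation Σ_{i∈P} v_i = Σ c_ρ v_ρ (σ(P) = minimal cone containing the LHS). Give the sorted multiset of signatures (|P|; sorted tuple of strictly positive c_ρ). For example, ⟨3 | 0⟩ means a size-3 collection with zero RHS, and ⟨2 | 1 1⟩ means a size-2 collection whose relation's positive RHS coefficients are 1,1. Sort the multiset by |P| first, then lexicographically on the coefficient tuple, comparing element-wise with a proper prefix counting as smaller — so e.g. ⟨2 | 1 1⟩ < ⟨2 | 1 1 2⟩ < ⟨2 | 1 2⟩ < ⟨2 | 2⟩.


|primitive collections| = 14. Relations:

  {1,2}:  v_{1} + v_{2} = 0  so sig = ⟨2 | 0⟩
  {5,6}:  v_{5} + v_{6} = 0  so sig = ⟨2 | 0⟩
  {1,5}:  v_{1} + v_{5} = v_{3}  so sig = ⟨2 | 1⟩
  {1,6}:  v_{1} + v_{6} = v_{4}  so sig = ⟨2 | 1⟩
  {2,3}:  v_{2} + v_{3} = v_{5}  so sig = ⟨2 | 1⟩
  {2,4}:  v_{2} + v_{4} = v_{6}  so sig = ⟨2 | 1⟩
  {3,6}:  v_{3} + v_{6} = v_{1}  so sig = ⟨2 | 1⟩
  {4,5}:  v_{4} + v_{5} = v_{1}  so sig = ⟨2 | 1⟩
  {4,6}:  v_{4} + v_{6} = v_{7}  so sig = ⟨2 | 1⟩
  {5,7}:  v_{5} + v_{7} = v_{4}  so sig = ⟨2 | 1⟩
  {3,7}:  v_{3} + v_{7} = v_{1} + v_{4}  so sig = ⟨2 | 1 1⟩
  {1,7}:  v_{1} + v_{7} = 2·v_{4}  so sig = ⟨2 | 2⟩
  {2,7}:  v_{2} + v_{7} = 2·v_{6}  so sig = ⟨2 | 2⟩
  {3,4}:  v_{3} + v_{4} = 2·v_{1}  so sig = ⟨2 | 2⟩

Sorted signature multiset PRS(X):
{ ⟨2 | 0⟩ ×2,  ⟨2 | 1⟩ ×8,  ⟨2 | 1 1⟩,  ⟨2 | 2⟩ ×3 }


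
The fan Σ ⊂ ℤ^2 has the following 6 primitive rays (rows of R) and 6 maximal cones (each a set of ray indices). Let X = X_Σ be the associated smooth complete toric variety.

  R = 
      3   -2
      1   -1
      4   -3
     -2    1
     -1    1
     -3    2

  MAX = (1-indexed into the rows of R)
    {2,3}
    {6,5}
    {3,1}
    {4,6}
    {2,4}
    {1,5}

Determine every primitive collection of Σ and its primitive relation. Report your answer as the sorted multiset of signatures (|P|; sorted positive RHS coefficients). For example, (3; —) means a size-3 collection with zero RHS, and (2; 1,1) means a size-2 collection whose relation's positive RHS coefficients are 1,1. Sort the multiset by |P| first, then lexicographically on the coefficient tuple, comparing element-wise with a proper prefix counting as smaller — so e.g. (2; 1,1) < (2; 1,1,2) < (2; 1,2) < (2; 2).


Δ(Σ) — 6 vertices, 9 min non-faces:

  {1,6}:  v_{1} + v_{6} = 0 ; sig = (2; —)
  {2,5}:  v_{2} + v_{5} = 0 ; sig = (2; —)
  {1,2}:  v_{1} + v_{2} = v_{3} ; sig = (2; 1)
  {1,4}:  v_{1} + v_{4} = v_{2} ; sig = (2; 1)
  {2,6}:  v_{2} + v_{6} = v_{4} ; sig = (2; 1)
  {3,5}:  v_{3} + v_{5} = v_{1} ; sig = (2; 1)
  {3,6}:  v_{3} + v_{6} = v_{2} ; sig = (2; 1)
  {4,5}:  v_{4} + v_{5} = v_{6} ; sig = (2; 1)
  {3,4}:  v_{3} + v_{4} = 2·v_{2} ; sig = (2; 2)

Sorted signature multiset PRS(X):
    |P|=2: 9 collections, coeffs (), (), (1), (1), (1), (1), (1), (1), (2)


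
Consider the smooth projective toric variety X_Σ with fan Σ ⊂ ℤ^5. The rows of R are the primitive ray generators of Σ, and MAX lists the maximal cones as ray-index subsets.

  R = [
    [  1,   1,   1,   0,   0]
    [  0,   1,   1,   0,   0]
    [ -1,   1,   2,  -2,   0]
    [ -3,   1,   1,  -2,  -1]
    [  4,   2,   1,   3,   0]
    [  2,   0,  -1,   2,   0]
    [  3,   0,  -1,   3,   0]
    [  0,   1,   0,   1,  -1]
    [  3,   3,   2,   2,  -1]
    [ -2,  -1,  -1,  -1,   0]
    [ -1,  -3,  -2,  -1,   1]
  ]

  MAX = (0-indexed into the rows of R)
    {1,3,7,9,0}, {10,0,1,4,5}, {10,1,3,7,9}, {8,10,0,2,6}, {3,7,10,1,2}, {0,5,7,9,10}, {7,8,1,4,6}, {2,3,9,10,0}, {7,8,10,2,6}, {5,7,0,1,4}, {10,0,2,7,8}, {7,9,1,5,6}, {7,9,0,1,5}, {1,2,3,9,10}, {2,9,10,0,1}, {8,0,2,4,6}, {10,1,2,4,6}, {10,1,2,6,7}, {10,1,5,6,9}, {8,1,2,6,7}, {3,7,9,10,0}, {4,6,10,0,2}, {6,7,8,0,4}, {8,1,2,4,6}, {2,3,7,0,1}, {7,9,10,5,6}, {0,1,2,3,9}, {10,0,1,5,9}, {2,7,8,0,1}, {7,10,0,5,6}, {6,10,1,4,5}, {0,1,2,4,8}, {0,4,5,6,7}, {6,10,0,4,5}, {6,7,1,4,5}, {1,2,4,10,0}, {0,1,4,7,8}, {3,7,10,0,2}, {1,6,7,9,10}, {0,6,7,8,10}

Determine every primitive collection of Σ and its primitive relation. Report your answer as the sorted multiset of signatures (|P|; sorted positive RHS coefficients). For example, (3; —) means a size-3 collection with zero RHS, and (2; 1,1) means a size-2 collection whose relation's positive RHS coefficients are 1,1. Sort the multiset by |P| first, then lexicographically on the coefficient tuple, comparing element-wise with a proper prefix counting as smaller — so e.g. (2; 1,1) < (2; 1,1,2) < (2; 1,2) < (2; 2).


The 20 primitive collections of Σ (r=11, n=5):

  {2,5}:  v_{2} + v_{5} = v_{0}  →  sig = (2; 1)
  {3,6}:  v_{3} + v_{6} = v_{7}  →  sig = (2; 1)
  {4,9}:  v_{4} + v_{9} = v_{1} + v_{5}  →  sig = (2; 1,1)
  {8,9}:  v_{8} + v_{9} = v_{0} + v_{7}  →  sig = (2; 1,1)
  {3,4}:  v_{3} + v_{4} = v_{0} + v_{1} + v_{7}  →  sig = (2; 1,1,1)
  {3,5}:  v_{3} + v_{5} = v_{0} + v_{7} + v_{9}  →  sig = (2; 1,1,1)
  {3,8}:  v_{3} + v_{8} = v_{0} + v_{2} + 2·v_{7}  →  sig = (2; 1,1,2)
  {5,8}:  v_{5} + v_{8} = 2·v_{0} + v_{6} + v_{7}  →  sig = (2; 1,1,2)
  {2,6,9}:  v_{2} + v_{6} + v_{9} = 0  →  sig = (3; —)
  {0,1,6}:  v_{0} + v_{1} + v_{6} = v_{4}  →  sig = (3; 1)
  {0,6,9}:  v_{0} + v_{6} + v_{9} = v_{5}  →  sig = (3; 1)
  {2,7,9}:  v_{2} + v_{7} + v_{9} = v_{3}  →  sig = (3; 1)
  {4,7,10}:  v_{4} + v_{7} + v_{10} = v_{6}  →  sig = (3; 1)
  {1,8,10}:  v_{1} + v_{8} + v_{10} = v_{2} + v_{6}  →  sig = (3; 1,1)
  {2,4,7}:  v_{2} + v_{4} + v_{7} = v_{1} + v_{8}  →  sig = (3; 1,1)
  {4,8,10}:  v_{4} + v_{8} + v_{10} = v_{0} + v_{2} + 2·v_{6}  →  sig = (3; 1,1,2)
  {0,1,7,10}:  v_{0} + v_{1} + v_{7} + v_{10} = 0  →  sig = (4; —)
  {0,2,6,7}:  v_{0} + v_{2} + v_{6} + v_{7} = v_{8}  →  sig = (4; 1)
  {0,1,3,10}:  v_{0} + v_{1} + v_{3} + v_{10} = v_{2} + v_{9}  →  sig = (4; 1,1)
  {1,5,7,10}:  v_{1} + v_{5} + v_{7} + v_{10} = v_{6} + v_{9}  →  sig = (4; 1,1)

Signatures (|P|; sorted positive RHS coefficients), sorted:
{ (2; 1) ×2,  (2; 1,1) ×2,  (2; 1,1,1) ×2,  (2; 1,1,2) ×2,  (3; —),  (3; 1) ×4,  (3; 1,1) ×2,  (3; 1,1,2),  (4; —),  (4; 1),  (4; 1,1) ×2 }


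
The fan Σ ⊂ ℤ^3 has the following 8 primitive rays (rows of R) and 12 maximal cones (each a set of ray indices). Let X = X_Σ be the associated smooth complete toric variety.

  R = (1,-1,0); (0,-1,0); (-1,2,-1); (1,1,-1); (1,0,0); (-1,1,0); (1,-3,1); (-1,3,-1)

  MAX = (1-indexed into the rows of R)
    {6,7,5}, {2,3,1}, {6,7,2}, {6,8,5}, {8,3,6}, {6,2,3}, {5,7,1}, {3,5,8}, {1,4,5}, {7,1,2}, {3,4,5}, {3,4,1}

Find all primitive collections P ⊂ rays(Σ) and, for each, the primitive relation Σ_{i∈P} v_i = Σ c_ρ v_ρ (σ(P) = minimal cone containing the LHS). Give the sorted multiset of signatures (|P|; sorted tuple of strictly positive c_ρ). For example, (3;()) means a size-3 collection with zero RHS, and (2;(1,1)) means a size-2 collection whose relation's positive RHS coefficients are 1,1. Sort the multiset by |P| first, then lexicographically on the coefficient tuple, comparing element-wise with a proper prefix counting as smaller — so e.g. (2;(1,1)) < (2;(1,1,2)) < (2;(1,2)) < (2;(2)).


Primitive collections (12):

  • {1,6}:  v_{1} + v_{6} = 0 — sig = (2;())
  • {7,8}:  v_{7} + v_{8} = 0 — sig = (2;())
  • {2,5}:  v_{2} + v_{5} = v_{1} — sig = (2;(1))
  • {2,8}:  v_{2} + v_{8} = v_{3} — sig = (2;(1))
  • {3,7}:  v_{3} + v_{7} = v_{2} — sig = (2;(1))
  • {1,8}:  v_{1} + v_{8} = v_{3} + v_{5} — sig = (2;(1,1))
  • {4,6}:  v_{4} + v_{6} = v_{3} + v_{5} — sig = (2;(1,1))
  • {2,4}:  v_{2} + v_{4} = 2·v_{1} + v_{3} — sig = (2;(1,2))
  • {4,7}:  v_{4} + v_{7} = 2·v_{1} — sig = (2;(2))
  • {4,8}:  v_{4} + v_{8} = 2·v_{3} + 2·v_{5} — sig = (2;(2,2))
  • {1,3,5}:  v_{1} + v_{3} + v_{5} = v_{4} — sig = (3;(1))
  • {3,5,6}:  v_{3} + v_{5} + v_{6} = v_{8} — sig = (3;(1))

so the primitive-relation signature multiset is
    |P|=2: 10 collections, coeffs (), (), (1), (1), (1), (1,1), (1,1), (1,2), (2), (2,2)
    |P|=3: 2 collections, coeffs (1), (1)


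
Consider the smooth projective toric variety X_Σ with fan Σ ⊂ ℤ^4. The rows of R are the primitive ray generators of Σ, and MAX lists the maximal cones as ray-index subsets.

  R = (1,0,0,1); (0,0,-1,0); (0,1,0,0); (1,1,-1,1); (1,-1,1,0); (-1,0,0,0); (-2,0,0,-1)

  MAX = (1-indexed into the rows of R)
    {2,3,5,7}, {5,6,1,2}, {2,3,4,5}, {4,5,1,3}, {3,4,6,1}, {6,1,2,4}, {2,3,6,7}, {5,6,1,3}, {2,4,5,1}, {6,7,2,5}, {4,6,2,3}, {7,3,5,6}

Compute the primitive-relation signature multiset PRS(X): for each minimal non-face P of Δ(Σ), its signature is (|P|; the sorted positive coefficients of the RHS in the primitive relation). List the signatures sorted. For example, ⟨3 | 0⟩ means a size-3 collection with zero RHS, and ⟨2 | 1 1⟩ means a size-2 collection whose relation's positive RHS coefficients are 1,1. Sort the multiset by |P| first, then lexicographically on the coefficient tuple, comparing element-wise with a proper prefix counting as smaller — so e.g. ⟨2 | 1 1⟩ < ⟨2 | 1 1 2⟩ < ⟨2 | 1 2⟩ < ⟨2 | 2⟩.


5 minimal non-faces of Δ(Σ) (on 7 rays):

  • {1,7}:  v_{1} + v_{7} = v_{6} — sig = ⟨2 | 1⟩
  • {4,7}:  v_{4} + v_{7} = v_{2} + v_{3} + v_{6} — sig = ⟨2 | 1 1 1⟩
  • {1,2,3}:  v_{1} + v_{2} + v_{3} = v_{4} — sig = ⟨3 | 1⟩
  • {4,5,6}:  v_{4} + v_{5} + v_{6} = v_{1} — sig = ⟨3 | 1⟩
  • {2,3,5,6}:  v_{2} + v_{3} + v_{5} + v_{6} = 0 — sig = ⟨4 | 0⟩

Sorted signature multiset PRS(X):
{ ⟨2 | 1⟩,  ⟨2 | 1 1 1⟩,  ⟨3 | 1⟩ ×2,  ⟨4 | 0⟩ }


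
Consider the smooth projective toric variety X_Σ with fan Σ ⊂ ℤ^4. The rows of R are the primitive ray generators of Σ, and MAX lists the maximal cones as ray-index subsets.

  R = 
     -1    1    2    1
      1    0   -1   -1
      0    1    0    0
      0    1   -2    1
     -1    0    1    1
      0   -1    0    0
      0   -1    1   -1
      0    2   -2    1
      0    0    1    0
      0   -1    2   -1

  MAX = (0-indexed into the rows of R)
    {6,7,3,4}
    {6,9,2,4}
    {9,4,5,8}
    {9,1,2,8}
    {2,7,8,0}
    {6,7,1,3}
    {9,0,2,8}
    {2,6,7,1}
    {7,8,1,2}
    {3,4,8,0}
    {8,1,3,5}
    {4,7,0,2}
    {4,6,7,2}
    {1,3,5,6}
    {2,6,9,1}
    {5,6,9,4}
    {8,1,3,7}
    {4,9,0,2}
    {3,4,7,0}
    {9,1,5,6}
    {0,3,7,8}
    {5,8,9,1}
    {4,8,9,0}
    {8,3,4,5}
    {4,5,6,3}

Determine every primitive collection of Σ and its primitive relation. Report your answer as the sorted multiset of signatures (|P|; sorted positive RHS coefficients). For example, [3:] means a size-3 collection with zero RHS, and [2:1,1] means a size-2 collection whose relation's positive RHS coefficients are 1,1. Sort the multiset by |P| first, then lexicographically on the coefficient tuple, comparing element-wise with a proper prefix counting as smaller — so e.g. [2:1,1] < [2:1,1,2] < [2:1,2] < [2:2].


Δ(Σ) — 10 vertices, 12 min non-faces:

  • {1,4}:  v_{1} + v_{4} = 0  so sig = [2:]
  • {2,5}:  v_{2} + v_{5} = 0  so sig = [2:]
  • {3,9}:  v_{3} + v_{9} = 0  so sig = [2:]
  • {2,3}:  v_{2} + v_{3} = v_{7}  so sig = [2:1]
  • {5,7}:  v_{5} + v_{7} = v_{3}  so sig = [2:1]
  • {6,8}:  v_{6} + v_{8} = v_{9}  so sig = [2:1]
  • {7,9}:  v_{7} + v_{9} = v_{2}  so sig = [2:1]
  • {0,1}:  v_{0} + v_{1} = v_{2} + v_{8}  so sig = [2:1,1]
  • {0,5}:  v_{0} + v_{5} = v_{4} + v_{8}  so sig = [2:1,1]
  • {0,6}:  v_{0} + v_{6} = v_{2} + v_{4} + v_{9}  so sig = [2:1,1,1]
  • {2,4,8}:  v_{2} + v_{4} + v_{8} = v_{0}  so sig = [3:1]
  • {4,7,8}:  v_{4} + v_{7} + v_{8} = v_{0} + v_{3}  so sig = [3:1,1]

Hence PRS(X_Σ) =
{ [2:] ×3,  [2:1] ×4,  [2:1,1] ×2,  [2:1,1,1],  [3:1],  [3:1,1] }


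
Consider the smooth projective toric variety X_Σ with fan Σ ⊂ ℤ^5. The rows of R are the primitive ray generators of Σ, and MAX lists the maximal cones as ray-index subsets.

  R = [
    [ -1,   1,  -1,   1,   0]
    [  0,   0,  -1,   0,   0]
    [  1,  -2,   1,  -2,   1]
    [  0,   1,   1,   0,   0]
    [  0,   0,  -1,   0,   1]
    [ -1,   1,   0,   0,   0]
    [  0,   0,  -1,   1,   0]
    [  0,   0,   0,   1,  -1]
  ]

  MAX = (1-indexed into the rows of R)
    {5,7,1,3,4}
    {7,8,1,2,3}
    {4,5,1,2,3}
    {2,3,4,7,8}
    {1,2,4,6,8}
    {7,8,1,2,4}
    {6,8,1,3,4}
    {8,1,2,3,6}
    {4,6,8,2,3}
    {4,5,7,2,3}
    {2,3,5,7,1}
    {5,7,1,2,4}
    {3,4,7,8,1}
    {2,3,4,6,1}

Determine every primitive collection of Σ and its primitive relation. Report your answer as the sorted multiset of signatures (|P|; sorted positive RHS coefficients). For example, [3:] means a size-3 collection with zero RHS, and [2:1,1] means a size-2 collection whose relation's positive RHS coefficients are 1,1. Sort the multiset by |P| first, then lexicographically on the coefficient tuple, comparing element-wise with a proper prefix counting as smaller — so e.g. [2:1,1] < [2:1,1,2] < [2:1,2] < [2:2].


|primitive collections| = 5. Relations:

  • {5,8}:  v_{5} + v_{8} = v_{7}  ⟹  sig = [2:1]
  • {6,7}:  v_{6} + v_{7} = v_{1}  ⟹  sig = [2:1]
  • {5,6}:  v_{5} + v_{6} = 2·v_{1} + v_{2} + v_{3} + v_{4}  ⟹  sig = [2:1,1,1,2]
  • {1,2,3,4,8}:  v_{1} + v_{2} + v_{3} + v_{4} + v_{8} = 0  ⟹  sig = [5:]
  • {1,2,3,4,7}:  v_{1} + v_{2} + v_{3} + v_{4} + v_{7} = v_{5}  ⟹  sig = [5:1]

Hence PRS(X_Σ) =
    [2:1]
    [2:1]
    [2:1,1,1,2]
    [5:]
    [5:1]


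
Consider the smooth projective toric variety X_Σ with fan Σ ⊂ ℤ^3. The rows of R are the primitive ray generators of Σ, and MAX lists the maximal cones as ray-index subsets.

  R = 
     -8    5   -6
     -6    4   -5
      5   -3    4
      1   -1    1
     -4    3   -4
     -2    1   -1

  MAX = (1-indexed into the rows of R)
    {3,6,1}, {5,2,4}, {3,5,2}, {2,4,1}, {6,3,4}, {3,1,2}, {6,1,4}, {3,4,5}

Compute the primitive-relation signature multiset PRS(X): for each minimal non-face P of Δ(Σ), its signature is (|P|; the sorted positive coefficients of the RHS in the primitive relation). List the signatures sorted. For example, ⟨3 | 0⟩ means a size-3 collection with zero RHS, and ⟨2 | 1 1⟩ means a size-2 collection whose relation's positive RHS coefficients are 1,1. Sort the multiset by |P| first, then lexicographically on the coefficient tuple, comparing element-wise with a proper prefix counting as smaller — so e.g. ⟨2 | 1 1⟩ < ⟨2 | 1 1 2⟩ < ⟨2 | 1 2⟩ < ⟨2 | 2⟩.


The 5 primitive collections of Σ (r=6, n=3):

  • {2,6}:  v_{2} + v_{6} = v_{1}  →  sig = ⟨2 | 1⟩
  • {5,6}:  v_{5} + v_{6} = v_{2}  →  sig = ⟨2 | 1⟩
  • {1,5}:  v_{1} + v_{5} = 2·v_{2}  →  sig = ⟨2 | 2⟩
  • {2,3,4}:  v_{2} + v_{3} + v_{4} = 0  →  sig = ⟨3 | 0⟩
  • {1,3,4}:  v_{1} + v_{3} + v_{4} = v_{6}  →  sig = ⟨3 | 1⟩

so the primitive-relation signature multiset is
    |P|=2: 3 collections, coeffs (1), (1), (2)
    |P|=3: 2 collections, coeffs (), (1)


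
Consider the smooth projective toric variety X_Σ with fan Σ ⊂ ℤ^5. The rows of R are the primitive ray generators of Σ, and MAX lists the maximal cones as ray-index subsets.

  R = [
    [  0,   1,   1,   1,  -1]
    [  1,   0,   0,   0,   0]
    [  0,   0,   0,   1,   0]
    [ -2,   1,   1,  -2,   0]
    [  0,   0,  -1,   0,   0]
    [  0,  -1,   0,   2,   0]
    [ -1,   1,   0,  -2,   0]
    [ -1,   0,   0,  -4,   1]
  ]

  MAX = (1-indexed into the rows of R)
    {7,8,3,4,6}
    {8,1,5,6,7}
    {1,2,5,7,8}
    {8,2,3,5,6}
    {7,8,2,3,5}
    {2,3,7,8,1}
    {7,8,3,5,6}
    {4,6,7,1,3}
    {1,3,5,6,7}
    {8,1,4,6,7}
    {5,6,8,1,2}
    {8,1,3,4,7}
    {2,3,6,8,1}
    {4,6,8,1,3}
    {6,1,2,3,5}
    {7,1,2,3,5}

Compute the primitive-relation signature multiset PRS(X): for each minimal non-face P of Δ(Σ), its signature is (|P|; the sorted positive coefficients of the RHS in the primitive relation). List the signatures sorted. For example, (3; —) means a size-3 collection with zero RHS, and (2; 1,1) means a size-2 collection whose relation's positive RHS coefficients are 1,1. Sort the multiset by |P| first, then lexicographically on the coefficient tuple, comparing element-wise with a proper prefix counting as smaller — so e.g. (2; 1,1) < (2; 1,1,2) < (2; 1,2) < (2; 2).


5 collections generate NE(X_Σ); each relation:

  P = {2,4}:  v_{2} + v_{4} = v_{1} + v_{3} + v_{8}  →  sig = (2; 1,1,1)
  P = {4,5}:  v_{4} + v_{5} = v_{6} + 2·v_{7}  →  sig = (2; 1,2)
  P = {2,6,7}:  v_{2} + v_{6} + v_{7} = 0  →  sig = (3; —)
  P = {1,3,5,8}:  v_{1} + v_{3} + v_{5} + v_{8} = v_{7}  →  sig = (4; 1)
  P = {1,3,6,7,8}:  v_{1} + v_{3} + v_{6} + v_{7} + v_{8} = v_{4}  →  sig = (5; 1)

Signatures (|P|; sorted positive RHS coefficients), sorted:
    |P|=2: 2 collections, coeffs (1,1,1), (1,2)
    |P|=3: 1 collection, coeffs ()
    |P|=4: 1 collection, coeffs (1)
    |P|=5: 1 collection, coeffs (1)


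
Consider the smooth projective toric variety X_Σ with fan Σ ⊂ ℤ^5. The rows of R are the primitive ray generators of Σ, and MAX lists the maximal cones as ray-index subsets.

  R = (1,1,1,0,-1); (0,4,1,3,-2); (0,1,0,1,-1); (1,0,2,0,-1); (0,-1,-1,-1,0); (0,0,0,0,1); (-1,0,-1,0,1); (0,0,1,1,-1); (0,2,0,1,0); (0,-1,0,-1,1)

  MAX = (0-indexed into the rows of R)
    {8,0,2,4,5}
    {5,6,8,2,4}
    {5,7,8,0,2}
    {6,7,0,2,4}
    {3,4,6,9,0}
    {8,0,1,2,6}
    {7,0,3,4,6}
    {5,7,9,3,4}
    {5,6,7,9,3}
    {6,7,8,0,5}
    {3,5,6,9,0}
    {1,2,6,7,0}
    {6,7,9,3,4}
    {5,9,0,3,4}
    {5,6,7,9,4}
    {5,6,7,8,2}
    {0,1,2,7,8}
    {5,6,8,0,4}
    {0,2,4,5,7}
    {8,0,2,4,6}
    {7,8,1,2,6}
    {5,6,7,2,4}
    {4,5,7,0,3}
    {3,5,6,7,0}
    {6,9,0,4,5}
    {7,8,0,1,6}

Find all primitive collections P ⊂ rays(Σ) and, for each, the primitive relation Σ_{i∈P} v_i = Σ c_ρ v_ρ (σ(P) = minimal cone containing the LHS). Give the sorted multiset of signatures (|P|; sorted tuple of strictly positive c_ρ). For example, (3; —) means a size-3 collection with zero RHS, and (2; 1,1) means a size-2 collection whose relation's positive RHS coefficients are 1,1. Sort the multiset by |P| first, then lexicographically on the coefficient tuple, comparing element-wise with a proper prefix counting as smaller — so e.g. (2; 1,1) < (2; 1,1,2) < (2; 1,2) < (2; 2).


14 collections generate NE(X_Σ); each relation:

  • {2,9}:  v_{2} + v_{9} = 0 — sig = (2; —)
  • {2,3}:  v_{2} + v_{3} = v_{0} + v_{7} — sig = (2; 1,1)
  • {8,9}:  v_{8} + v_{9} = v_{0} + v_{5} + v_{6} — sig = (2; 1,1,1)
  • {1,9}:  v_{1} + v_{9} = v_{0} + v_{6} + v_{7} + v_{8} — sig = (2; 1,1,1,1)
  • {3,8}:  v_{3} + v_{8} = 2·v_{0} + v_{5} + v_{6} + v_{7} — sig = (2; 1,1,1,2)
  • {1,4}:  v_{1} + v_{4} = v_{0} + 2·v_{2} + v_{6} — sig = (2; 1,1,2)
  • {1,3}:  v_{1} + v_{3} = 2·v_{0} + v_{6} + 2·v_{7} + v_{8} — sig = (2; 1,1,2,2)
  • {1,5}:  v_{1} + v_{5} = v_{7} + 2·v_{8} — sig = (2; 1,2)
  • {0,7,9}:  v_{0} + v_{7} + v_{9} = v_{3} — sig = (3; 1)
  • {4,7,8}:  v_{4} + v_{7} + v_{8} = v_{2} — sig = (3; 1)
  • {0,2,5,6}:  v_{0} + v_{2} + v_{5} + v_{6} = v_{8} — sig = (4; 1)
  • {3,4,5,6}:  v_{3} + v_{4} + v_{5} + v_{6} = v_{9} — sig = (4; 1)
  • {0,4,5,6,7}:  v_{0} + v_{4} + v_{5} + v_{6} + v_{7} = 0 — sig = (5; —)
  • {0,2,6,7,8}:  v_{0} + v_{2} + v_{6} + v_{7} + v_{8} = v_{1} — sig = (5; 1)

Hence PRS(X_Σ) =
    |P|=2: 8 collections, coeffs (), (1,1), (1,1,1), (1,1,1,1), (1,1,1,2), (1,1,2), (1,1,2,2), (1,2)
    |P|=3: 2 collections, coeffs (1), (1)
    |P|=4: 2 collections, coeffs (1), (1)
    |P|=5: 2 collections, coeffs (), (1)


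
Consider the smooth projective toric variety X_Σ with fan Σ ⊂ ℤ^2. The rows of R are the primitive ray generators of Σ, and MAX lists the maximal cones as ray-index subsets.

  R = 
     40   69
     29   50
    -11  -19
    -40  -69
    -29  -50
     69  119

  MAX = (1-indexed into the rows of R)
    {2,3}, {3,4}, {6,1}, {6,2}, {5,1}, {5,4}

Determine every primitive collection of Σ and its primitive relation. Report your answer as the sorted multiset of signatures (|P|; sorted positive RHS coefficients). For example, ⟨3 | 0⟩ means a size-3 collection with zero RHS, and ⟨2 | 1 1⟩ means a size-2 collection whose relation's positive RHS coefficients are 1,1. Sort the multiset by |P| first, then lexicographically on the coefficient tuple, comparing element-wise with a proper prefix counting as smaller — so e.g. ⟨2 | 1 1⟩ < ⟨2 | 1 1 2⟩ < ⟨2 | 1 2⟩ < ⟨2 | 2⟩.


9 minimal non-faces of Δ(Σ) (on 6 rays):

  P={1,4}:  v_{1} + v_{4} = 0  ⇒ sig = ⟨2 | 0⟩
  P={2,5}:  v_{2} + v_{5} = 0  ⇒ sig = ⟨2 | 0⟩
  P={1,2}:  v_{1} + v_{2} = v_{6}  ⇒ sig = ⟨2 | 1⟩
  P={1,3}:  v_{1} + v_{3} = v_{2}  ⇒ sig = ⟨2 | 1⟩
  P={2,4}:  v_{2} + v_{4} = v_{3}  ⇒ sig = ⟨2 | 1⟩
  P={3,5}:  v_{3} + v_{5} = v_{4}  ⇒ sig = ⟨2 | 1⟩
  P={4,6}:  v_{4} + v_{6} = v_{2}  ⇒ sig = ⟨2 | 1⟩
  P={5,6}:  v_{5} + v_{6} = v_{1}  ⇒ sig = ⟨2 | 1⟩
  P={3,6}:  v_{3} + v_{6} = 2·v_{2}  ⇒ sig = ⟨2 | 2⟩

Hence PRS(X_Σ) =
    |P|=2: 9 collections, coeffs (), (), (1), (1), (1), (1), (1), (1), (2)


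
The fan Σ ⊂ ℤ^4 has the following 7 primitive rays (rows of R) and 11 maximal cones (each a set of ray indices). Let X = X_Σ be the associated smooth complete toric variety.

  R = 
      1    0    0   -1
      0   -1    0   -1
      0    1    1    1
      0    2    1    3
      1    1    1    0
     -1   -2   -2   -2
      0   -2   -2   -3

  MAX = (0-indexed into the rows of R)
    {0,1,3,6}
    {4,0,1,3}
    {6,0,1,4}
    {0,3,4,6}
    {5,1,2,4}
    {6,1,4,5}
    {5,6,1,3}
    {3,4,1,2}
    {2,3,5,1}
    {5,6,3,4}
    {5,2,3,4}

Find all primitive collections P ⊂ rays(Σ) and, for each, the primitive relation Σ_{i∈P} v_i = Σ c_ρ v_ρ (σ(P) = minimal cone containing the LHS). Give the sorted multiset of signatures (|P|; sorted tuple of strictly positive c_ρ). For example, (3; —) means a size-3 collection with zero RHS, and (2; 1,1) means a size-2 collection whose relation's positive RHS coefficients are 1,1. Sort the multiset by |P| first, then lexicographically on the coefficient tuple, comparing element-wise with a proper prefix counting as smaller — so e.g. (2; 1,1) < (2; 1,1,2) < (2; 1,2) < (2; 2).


Minimal non-faces — 5 found among 7 rays, 11 max cones:

  P={0,2}:  v_{0} + v_{2} = v_{4}  →  sig = (2; 1)
  P={0,5}:  v_{0} + v_{5} = v_{6}  →  sig = (2; 1)
  P={2,6}:  v_{2} + v_{6} = v_{4} + v_{5}  →  sig = (2; 1,1)
  P={1,3,4,5}:  v_{1} + v_{3} + v_{4} + v_{5} = 0  →  sig = (4; —)
  P={1,3,4,6}:  v_{1} + v_{3} + v_{4} + v_{6} = v_{0}  →  sig = (4; 1)

Hence PRS(X_Σ) =
[(2; 1), (2; 1), (2; 1,1), (4; —), (4; 1)]


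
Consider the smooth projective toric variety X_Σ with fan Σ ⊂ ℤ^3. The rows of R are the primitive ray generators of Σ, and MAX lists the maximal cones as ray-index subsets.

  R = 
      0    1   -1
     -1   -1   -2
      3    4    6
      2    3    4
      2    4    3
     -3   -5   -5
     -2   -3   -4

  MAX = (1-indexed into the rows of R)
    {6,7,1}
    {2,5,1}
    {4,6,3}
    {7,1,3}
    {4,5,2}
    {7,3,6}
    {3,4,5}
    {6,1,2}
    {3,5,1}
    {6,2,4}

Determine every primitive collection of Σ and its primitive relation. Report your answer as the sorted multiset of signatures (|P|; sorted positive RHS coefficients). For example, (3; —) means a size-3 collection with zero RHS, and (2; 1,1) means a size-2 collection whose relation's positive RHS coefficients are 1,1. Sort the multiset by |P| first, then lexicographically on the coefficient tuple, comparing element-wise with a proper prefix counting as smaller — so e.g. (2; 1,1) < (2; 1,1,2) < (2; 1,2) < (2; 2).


7 minimal non-faces of Δ(Σ) (on 7 rays):

  P={4,7}:  v_{4} + v_{7} = 0  →  sig = (2; —)
  P={1,4}:  v_{1} + v_{4} = v_{5}  →  sig = (2; 1)
  P={2,3}:  v_{2} + v_{3} = v_{4}  →  sig = (2; 1)
  P={5,6}:  v_{5} + v_{6} = v_{2}  →  sig = (2; 1)
  P={5,7}:  v_{5} + v_{7} = v_{1}  →  sig = (2; 1)
  P={2,7}:  v_{2} + v_{7} = v_{1} + v_{6}  →  sig = (2; 1,1)
  P={1,3,6}:  v_{1} + v_{3} + v_{6} = 0  →  sig = (3; —)

so the primitive-relation signature multiset is
    (2; —)
    (2; 1)
    (2; 1)
    (2; 1)
    (2; 1)
    (2; 1,1)
    (3; —)


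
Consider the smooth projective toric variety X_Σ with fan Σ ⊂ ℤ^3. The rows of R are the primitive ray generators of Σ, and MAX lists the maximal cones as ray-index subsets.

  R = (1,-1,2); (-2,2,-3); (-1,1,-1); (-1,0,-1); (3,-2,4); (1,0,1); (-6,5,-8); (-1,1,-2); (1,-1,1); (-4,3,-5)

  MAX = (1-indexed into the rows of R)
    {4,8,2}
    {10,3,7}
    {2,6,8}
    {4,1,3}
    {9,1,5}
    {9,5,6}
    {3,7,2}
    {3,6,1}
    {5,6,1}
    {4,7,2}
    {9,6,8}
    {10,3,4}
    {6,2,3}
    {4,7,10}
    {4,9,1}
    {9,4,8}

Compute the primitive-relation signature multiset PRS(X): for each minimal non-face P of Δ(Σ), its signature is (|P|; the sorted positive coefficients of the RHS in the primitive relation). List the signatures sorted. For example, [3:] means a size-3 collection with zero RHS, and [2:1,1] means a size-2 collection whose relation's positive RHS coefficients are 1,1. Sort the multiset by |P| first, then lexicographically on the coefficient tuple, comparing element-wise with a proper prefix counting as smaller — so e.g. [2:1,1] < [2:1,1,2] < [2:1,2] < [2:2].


The 24 primitive collections of Σ (r=10, n=3):

  P = {1,8}:  v_{1} + v_{8} = 0  ⟹  sig = [2:]
  P = {3,9}:  v_{3} + v_{9} = 0  ⟹  sig = [2:]
  P = {4,6}:  v_{4} + v_{6} = 0  ⟹  sig = [2:]
  P = {1,2}:  v_{1} + v_{2} = v_{3}  ⟹  sig = [2:1]
  P = {2,5}:  v_{2} + v_{5} = v_{6}  ⟹  sig = [2:1]
  P = {2,9}:  v_{2} + v_{9} = v_{8}  ⟹  sig = [2:1]
  P = {2,10}:  v_{2} + v_{10} = v_{7}  ⟹  sig = [2:1]
  P = {3,8}:  v_{3} + v_{8} = v_{2}  ⟹  sig = [2:1]
  P = {5,10}:  v_{5} + v_{10} = v_{3}  ⟹  sig = [2:1]
  P = {1,7}:  v_{1} + v_{7} = v_{3} + v_{10}  ⟹  sig = [2:1,1]
  P = {3,5}:  v_{3} + v_{5} = v_{1} + v_{6}  ⟹  sig = [2:1,1]
  P = {4,5}:  v_{4} + v_{5} = v_{1} + v_{9}  ⟹  sig = [2:1,1]
  P = {5,7}:  v_{5} + v_{7} = v_{2} + v_{3}  ⟹  sig = [2:1,1]
  P = {5,8}:  v_{5} + v_{8} = v_{6} + v_{9}  ⟹  sig = [2:1,1]
  P = {6,10}:  v_{6} + v_{10} = v_{2} + v_{3}  ⟹  sig = [2:1,1]
  P = {9,10}:  v_{9} + v_{10} = v_{2} + v_{4}  ⟹  sig = [2:1,1]
  P = {1,10}:  v_{1} + v_{10} = 2·v_{3} + v_{4}  ⟹  sig = [2:1,2]
  P = {6,7}:  v_{6} + v_{7} = 2·v_{2} + v_{3}  ⟹  sig = [2:1,2]
  P = {7,9}:  v_{7} + v_{9} = 2·v_{2} + v_{4}  ⟹  sig = [2:1,2]
  P = {8,10}:  v_{8} + v_{10} = 2·v_{2} + v_{4}  ⟹  sig = [2:1,2]
  P = {7,8}:  v_{7} + v_{8} = 3·v_{2} + v_{4}  ⟹  sig = [2:1,3]
  P = {1,6,9}:  v_{1} + v_{6} + v_{9} = v_{5}  ⟹  sig = [3:1]
  P = {2,3,4}:  v_{2} + v_{3} + v_{4} = v_{10}  ⟹  sig = [3:1]
  P = {3,4,7}:  v_{3} + v_{4} + v_{7} = 2·v_{10}  ⟹  sig = [3:2]

Signatures (|P|; sorted positive RHS coefficients), sorted:
[[2:], [2:], [2:], [2:1], [2:1], [2:1], [2:1], [2:1], [2:1], [2:1,1], [2:1,1], [2:1,1], [2:1,1], [2:1,1], [2:1,1], [2:1,1], [2:1,2], [2:1,2], [2:1,2], [2:1,2], [2:1,3], [3:1], [3:1], [3:2]]
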